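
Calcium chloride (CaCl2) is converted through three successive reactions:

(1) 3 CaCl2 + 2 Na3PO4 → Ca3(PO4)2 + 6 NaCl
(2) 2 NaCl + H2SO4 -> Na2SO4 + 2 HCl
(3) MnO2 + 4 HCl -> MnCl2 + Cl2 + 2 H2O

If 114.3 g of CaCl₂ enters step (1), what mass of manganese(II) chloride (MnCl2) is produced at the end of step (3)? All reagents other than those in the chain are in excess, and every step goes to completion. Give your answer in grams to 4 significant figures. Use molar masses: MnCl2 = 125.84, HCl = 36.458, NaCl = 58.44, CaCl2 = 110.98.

n(CaCl2) = 114.3 / 110.98 = 1.0299 mol.
Reaction (1): CaCl2→NaCl ratio 3:6 ⇒ n(NaCl) = 2.0598 mol.
Reaction (2): NaCl→HCl ratio 2:2 ⇒ n(HCl) = 2.0598 mol.
Reaction (3): HCl→MnCl2 ratio 4:1 ⇒ n(MnCl2) = 0.51496 mol.
Mass of MnCl2 = 0.51496 × 125.84 = 64.802 g.

64.80 g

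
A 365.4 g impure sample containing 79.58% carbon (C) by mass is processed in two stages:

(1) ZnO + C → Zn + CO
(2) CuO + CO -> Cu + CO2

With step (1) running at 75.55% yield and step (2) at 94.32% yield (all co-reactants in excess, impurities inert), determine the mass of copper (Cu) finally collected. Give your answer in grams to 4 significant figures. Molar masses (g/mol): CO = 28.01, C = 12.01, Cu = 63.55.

Pure C = 365.4 × 0.7958 = 290.79 g.
n(C) = 290.79 / 12.01 = 24.212 mol.
Step 1 (C:CO = 1:1): theoretical n(CO) = 24.212 mol; at 75.55% yield, n(CO) = 18.292 mol.
Step 2 (CO:Cu = 1:1): theoretical n(Cu) = 18.292 mol, so theoretical mass = 18.292 × 63.55 = 1162.5 g.
At 94.32% yield, actual mass of Cu = 1162.5 × 0.9432 = 1096.4 g.

1096 g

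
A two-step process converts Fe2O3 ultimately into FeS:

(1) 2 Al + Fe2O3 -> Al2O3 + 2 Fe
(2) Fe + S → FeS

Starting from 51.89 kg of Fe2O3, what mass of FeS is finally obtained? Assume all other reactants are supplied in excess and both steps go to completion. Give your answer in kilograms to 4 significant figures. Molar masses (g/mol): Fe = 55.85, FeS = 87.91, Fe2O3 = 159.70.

57.13 kg

51.89 kg = 51890 g.
n(Fe2O3) = 51890 / 159.70 = 324.92 mol.
Step 1 gives a 1:2 ratio of Fe2O3 to Fe, so n(Fe) = 649.84 mol.
In step 2 the Fe:FeS ratio is 1:1, so n(FeS) = 649.84 mol.
Mass of FeS = 649.84 × 87.91 = 57128 g = 57.13 kg.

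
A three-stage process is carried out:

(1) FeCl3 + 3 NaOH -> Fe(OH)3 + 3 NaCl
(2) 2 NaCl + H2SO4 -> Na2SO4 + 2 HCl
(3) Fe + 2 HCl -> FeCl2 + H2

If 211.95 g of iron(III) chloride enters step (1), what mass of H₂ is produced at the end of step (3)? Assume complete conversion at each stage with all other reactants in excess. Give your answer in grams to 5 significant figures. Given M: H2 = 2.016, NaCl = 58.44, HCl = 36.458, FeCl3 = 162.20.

3.9515 g

n(FeCl3) = 211.95 / 162.20 = 1.30672 mol.
Reaction (1): FeCl3→NaCl ratio 1:3 ⇒ n(NaCl) = 3.92016 mol.
Reaction (2): NaCl→HCl ratio 2:2 ⇒ n(HCl) = 3.92016 mol.
Reaction (3): HCl→H2 ratio 2:1 ⇒ n(H2) = 1.96008 mol.
Mass of H2 = 1.96008 × 2.016 = 3.95152 g.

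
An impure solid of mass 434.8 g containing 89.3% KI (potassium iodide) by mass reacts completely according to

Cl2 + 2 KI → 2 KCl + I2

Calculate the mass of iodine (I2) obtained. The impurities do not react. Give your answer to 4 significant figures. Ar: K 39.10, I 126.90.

Mass of pure KI = 434.8 g × 0.893 = 388.28 g.
M(KI) = 39.10 + 126.90 = 166.00 g/mol.
M(I2) = 2(126.90) = 253.80 g/mol.
n(KI) = 388.28 g / 166.00 g/mol = 2.3390 mol.
From the equation the KI:I2 mole ratio is 2:1, so n(I2) = 2.3390 × 1/2 = 1.1695 mol.
Mass of I2 = 1.1695 mol × 253.80 g/mol = 296.82 g.

296.8 g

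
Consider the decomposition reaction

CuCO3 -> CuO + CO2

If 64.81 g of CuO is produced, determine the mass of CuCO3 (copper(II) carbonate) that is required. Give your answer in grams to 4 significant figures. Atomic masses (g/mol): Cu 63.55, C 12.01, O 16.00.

M(CuO) = 63.55 + 16.00 = 79.55 g/mol.
M(CuCO3) = 63.55 + 12.01 + 3(16.00) = 123.56 g/mol.
n(CuO) = 64.810 g / 79.55 g/mol = 0.81471 mol.
From the equation the CuO:CuCO3 mole ratio is 1:1, so n(CuCO3) = 0.81471 × 1/1 = 0.81471 mol.
Mass of CuCO3 = 0.81471 mol × 123.56 g/mol = 100.67 g.

100.7 g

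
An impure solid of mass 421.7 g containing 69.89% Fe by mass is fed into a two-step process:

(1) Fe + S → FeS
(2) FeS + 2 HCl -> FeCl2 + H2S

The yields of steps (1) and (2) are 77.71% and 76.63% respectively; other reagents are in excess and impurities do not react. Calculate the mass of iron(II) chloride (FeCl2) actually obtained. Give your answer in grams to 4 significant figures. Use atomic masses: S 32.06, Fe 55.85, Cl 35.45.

398.3 g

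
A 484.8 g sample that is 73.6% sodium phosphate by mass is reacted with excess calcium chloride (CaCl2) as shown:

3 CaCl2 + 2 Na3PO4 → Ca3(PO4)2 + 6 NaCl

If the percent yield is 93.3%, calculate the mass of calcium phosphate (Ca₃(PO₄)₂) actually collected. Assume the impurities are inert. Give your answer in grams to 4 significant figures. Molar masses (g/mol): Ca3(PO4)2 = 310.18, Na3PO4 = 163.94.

314.9 g

Pure Na3PO4 available = 484.8 g × 0.736 = 356.81 g.
n(Na3PO4) = 356.81 g / 163.94 g/mol = 2.1765 mol.
From the equation the Na3PO4:Ca3(PO4)2 mole ratio is 2:1, so n(Ca3(PO4)2) = 2.1765 × 1/2 = 1.0882 mol.
Mass of Ca3(PO4)2 = 1.0882 mol × 310.18 g/mol = 337.55 g.
Actual mass collected = 337.55 g × 0.933 = 314.94 g.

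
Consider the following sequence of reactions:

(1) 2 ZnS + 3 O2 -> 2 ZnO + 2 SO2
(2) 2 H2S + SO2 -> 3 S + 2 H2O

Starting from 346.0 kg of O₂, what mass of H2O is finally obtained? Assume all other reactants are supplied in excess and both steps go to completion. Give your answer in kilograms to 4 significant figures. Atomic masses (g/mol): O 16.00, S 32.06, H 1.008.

M(O2) = 2(16.00) = 32.00 g/mol.
M(H2O) = 2(1.008) + 16.00 = 18.016 g/mol.
346.0 kg = 346000 g.
n(O2) = 346000 / 32.00 = 10812 mol.
Step 1 gives a 3:2 ratio of O2 to SO2, so n(SO2) = 7208.3 mol.
In step 2 the SO2:H2O ratio is 1:2, so n(H2O) = 14417 mol.
Mass of H2O = 14417 × 18.016 = 259730 g = 259.7 kg.

259.7 kg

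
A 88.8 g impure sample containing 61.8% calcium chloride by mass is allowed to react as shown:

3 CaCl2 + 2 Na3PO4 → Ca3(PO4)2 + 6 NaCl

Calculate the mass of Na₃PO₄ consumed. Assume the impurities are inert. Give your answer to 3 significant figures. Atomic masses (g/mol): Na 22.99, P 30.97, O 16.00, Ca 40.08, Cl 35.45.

Mass of pure CaCl2 = 88.8 g × 0.618 = 54.88 g.
M(CaCl2) = 40.08 + 2(35.45) = 110.98 g/mol.
M(Na3PO4) = 3(22.99) + 30.97 + 4(16.00) = 163.94 g/mol.
n(CaCl2) = 54.88 g / 110.98 g/mol = 0.4945 mol.
From the equation the CaCl2:Na3PO4 mole ratio is 3:2, so n(Na3PO4) = 0.4945 × 2/3 = 0.3297 mol.
Mass of Na3PO4 = 0.3297 mol × 163.94 g/mol = 54.04 g.

54.0 g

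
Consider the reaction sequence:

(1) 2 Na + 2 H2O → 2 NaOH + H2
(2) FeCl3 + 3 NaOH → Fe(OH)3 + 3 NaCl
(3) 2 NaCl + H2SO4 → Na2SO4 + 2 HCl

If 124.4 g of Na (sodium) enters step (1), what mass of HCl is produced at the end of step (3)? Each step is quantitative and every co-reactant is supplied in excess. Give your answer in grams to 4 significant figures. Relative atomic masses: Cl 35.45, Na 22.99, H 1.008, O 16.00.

197.3 g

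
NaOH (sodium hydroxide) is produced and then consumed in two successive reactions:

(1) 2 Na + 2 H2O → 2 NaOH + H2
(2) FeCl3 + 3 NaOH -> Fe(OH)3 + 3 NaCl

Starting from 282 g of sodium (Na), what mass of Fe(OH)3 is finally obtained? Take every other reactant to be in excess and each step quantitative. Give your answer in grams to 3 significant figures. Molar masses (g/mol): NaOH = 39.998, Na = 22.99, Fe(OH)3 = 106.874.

437 g

n(Na) = 282.0 / 22.99 = 12.27 mol.
Step 1 gives a 2:2 ratio of Na to NaOH, so n(NaOH) = 12.27 mol.
In step 2 the NaOH:Fe(OH)3 ratio is 3:1, so n(Fe(OH)3) = 4.089 mol.
Mass of Fe(OH)3 = 4.089 × 106.874 = 437.0 g.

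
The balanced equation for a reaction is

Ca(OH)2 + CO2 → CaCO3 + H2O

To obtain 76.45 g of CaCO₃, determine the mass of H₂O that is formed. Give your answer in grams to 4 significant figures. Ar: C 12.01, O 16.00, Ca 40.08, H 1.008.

M(CaCO3) = 40.08 + 12.01 + 3(16.00) = 100.09 g/mol.
M(H2O) = 2(1.008) + 16.00 = 18.016 g/mol.
n(CaCO3) = 76.450 g / 100.09 g/mol = 0.76381 mol.
From the equation the CaCO3:H2O mole ratio is 1:1, so n(H2O) = 0.76381 × 1/1 = 0.76381 mol.
Mass of H2O = 0.76381 mol × 18.016 g/mol = 13.761 g.

13.76 g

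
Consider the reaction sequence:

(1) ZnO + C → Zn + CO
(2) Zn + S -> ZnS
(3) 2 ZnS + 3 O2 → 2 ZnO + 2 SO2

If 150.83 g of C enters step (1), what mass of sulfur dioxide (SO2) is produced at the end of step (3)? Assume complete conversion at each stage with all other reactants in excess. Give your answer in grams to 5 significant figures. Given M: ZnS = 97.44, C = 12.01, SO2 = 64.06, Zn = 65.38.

804.51 g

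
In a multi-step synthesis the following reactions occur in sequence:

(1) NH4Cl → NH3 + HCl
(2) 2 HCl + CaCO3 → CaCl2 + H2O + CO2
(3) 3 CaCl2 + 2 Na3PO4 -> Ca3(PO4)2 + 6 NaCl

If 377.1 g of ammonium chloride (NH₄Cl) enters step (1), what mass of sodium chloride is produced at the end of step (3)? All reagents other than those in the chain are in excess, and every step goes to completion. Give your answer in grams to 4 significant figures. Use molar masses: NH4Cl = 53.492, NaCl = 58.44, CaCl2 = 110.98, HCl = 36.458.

n(NH4Cl) = 377.1 / 53.492 = 7.0497 mol.
Reaction (1): NH4Cl→HCl ratio 1:1 ⇒ n(HCl) = 7.0497 mol.
Reaction (2): HCl→CaCl2 ratio 2:1 ⇒ n(CaCl2) = 3.5248 mol.
Reaction (3): CaCl2→NaCl ratio 3:6 ⇒ n(NaCl) = 7.0497 mol.
Mass of NaCl = 7.0497 × 58.44 = 411.98 g.

412.0 g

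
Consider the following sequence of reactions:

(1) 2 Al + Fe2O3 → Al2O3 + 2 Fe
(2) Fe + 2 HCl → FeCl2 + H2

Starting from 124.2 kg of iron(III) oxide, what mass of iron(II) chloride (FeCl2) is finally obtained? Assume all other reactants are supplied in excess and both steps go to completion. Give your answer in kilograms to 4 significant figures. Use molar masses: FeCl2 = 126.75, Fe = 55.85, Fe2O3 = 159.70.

197.1 kg

124.2 kg = 124200 g.
n(Fe2O3) = 124200 / 159.70 = 777.71 mol.
Step 1 gives a 1:2 ratio of Fe2O3 to Fe, so n(Fe) = 1555.4 mol.
In step 2 the Fe:FeCl2 ratio is 1:1, so n(FeCl2) = 1555.4 mol.
Mass of FeCl2 = 1555.4 × 126.75 = 197150 g = 197.1 kg.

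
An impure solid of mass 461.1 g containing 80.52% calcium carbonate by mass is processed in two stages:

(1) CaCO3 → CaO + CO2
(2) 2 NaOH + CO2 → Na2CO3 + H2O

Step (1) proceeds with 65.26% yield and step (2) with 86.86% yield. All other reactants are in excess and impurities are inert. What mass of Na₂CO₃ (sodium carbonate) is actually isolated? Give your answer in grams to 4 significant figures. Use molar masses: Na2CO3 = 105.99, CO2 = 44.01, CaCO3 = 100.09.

Pure CaCO3 = 461.1 × 0.8052 = 371.28 g.
n(CaCO3) = 371.28 / 100.09 = 3.7094 mol.
Step 1 (CaCO3:CO2 = 1:1): theoretical n(CO2) = 3.7094 mol; at 65.26% yield, n(CO2) = 2.4208 mol.
Step 2 (CO2:Na2CO3 = 1:1): theoretical n(Na2CO3) = 2.4208 mol, so theoretical mass = 2.4208 × 105.99 = 256.58 g.
At 86.86% yield, actual mass of Na2CO3 = 256.58 × 0.8686 = 222.86 g.

222.9 g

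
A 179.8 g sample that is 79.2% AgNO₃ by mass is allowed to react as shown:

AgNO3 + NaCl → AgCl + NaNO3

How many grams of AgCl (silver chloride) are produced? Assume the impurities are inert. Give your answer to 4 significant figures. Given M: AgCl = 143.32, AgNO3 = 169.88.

120.1 g

Mass of pure AgNO3 = 179.8 g × 0.792 = 142.40 g.
n(AgNO3) = 142.40 g / 169.88 g/mol = 0.83825 mol.
From the equation the AgNO3:AgCl mole ratio is 1:1, so n(AgCl) = 0.83825 × 1/1 = 0.83825 mol.
Mass of AgCl = 0.83825 mol × 143.32 g/mol = 120.14 g.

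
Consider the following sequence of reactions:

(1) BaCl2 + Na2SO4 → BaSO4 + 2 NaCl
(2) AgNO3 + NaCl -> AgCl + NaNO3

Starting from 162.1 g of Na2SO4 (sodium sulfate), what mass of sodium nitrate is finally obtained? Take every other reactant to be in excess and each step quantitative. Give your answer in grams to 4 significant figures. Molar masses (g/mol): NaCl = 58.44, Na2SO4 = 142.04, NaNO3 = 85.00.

n(Na2SO4) = 162.10 / 142.04 = 1.1412 mol.
Step 1 gives a 1:2 ratio of Na2SO4 to NaCl, so n(NaCl) = 2.2825 mol.
In step 2 the NaCl:NaNO3 ratio is 1:1, so n(NaNO3) = 2.2825 mol.
Mass of NaNO3 = 2.2825 × 85.00 = 194.01 g.

194.0 g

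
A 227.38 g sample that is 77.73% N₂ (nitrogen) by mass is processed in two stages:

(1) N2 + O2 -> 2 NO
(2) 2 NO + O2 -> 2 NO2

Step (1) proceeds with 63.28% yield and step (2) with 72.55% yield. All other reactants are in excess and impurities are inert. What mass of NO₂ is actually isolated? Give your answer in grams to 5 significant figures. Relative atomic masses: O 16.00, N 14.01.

266.48 g

Pure N2 = 227.38 × 0.7773 = 176.742 g.
M(N2) = 2(14.01) = 28.02 g/mol.
M(NO2) = 14.01 + 2(16.00) = 46.01 g/mol.
n(N2) = 176.742 / 28.02 = 6.30773 mol.
Step 1 (N2:NO = 1:2): theoretical n(NO) = 12.6155 mol; at 63.28% yield, n(NO) = 7.98306 mol.
Step 2 (NO:NO2 = 2:2): theoretical n(NO2) = 7.98306 mol, so theoretical mass = 7.98306 × 46.01 = 367.300 g.
At 72.55% yield, actual mass of NO2 = 367.300 × 0.7255 = 266.476 g.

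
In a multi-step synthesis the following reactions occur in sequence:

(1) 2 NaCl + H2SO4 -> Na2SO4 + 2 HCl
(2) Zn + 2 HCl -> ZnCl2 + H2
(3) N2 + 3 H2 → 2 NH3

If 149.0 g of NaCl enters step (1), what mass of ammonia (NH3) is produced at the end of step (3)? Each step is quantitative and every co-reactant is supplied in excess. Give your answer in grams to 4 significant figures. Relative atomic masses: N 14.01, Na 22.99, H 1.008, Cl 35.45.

M(NaCl) = 22.99 + 35.45 = 58.44 g/mol.
M(NH3) = 14.01 + 3(1.008) = 17.034 g/mol.
n(NaCl) = 149.0 / 58.44 = 2.5496 mol.
Reaction (1): NaCl→HCl ratio 2:2 ⇒ n(HCl) = 2.5496 mol.
Reaction (2): HCl→H2 ratio 2:1 ⇒ n(H2) = 1.2748 mol.
Reaction (3): H2→NH3 ratio 3:2 ⇒ n(NH3) = 0.84987 mol.
Mass of NH3 = 0.84987 × 17.034 = 14.477 g.

14.48 g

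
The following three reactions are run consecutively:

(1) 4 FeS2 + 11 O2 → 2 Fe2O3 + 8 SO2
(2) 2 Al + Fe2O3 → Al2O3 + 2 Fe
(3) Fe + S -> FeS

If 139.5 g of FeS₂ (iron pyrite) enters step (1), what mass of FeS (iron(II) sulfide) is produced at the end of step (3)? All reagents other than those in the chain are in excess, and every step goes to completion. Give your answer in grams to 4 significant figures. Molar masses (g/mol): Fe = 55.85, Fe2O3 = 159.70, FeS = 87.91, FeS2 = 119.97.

102.2 g

n(FeS2) = 139.5 / 119.97 = 1.1628 mol.
Reaction (1): FeS2→Fe2O3 ratio 4:2 ⇒ n(Fe2O3) = 0.58140 mol.
Reaction (2): Fe2O3→Fe ratio 1:2 ⇒ n(Fe) = 1.1628 mol.
Reaction (3): Fe→FeS ratio 1:1 ⇒ n(FeS) = 1.1628 mol.
Mass of FeS = 1.1628 × 87.91 = 102.22 g.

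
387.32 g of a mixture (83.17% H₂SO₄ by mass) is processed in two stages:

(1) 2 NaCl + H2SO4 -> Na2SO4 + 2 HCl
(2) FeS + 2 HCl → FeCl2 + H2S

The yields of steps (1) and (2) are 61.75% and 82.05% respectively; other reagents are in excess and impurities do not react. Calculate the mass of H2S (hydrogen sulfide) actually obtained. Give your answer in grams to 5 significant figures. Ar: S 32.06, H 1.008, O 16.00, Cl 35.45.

Pure H2SO4 = 387.32 × 0.8317 = 322.134 g.
M(H2SO4) = 2(1.008) + 32.06 + 4(16.00) = 98.076 g/mol.
M(H2S) = 2(1.008) + 32.06 = 34.076 g/mol.
n(H2SO4) = 322.134 / 98.076 = 3.28453 mol.
Step 1 (H2SO4:HCl = 1:2): theoretical n(HCl) = 6.56907 mol; at 61.75% yield, n(HCl) = 4.05640 mol.
Step 2 (HCl:H2S = 2:1): theoretical n(H2S) = 2.02820 mol, so theoretical mass = 2.02820 × 34.076 = 69.1130 g.
At 82.05% yield, actual mass of H2S = 69.1130 × 0.8205 = 56.7072 g.

56.707 g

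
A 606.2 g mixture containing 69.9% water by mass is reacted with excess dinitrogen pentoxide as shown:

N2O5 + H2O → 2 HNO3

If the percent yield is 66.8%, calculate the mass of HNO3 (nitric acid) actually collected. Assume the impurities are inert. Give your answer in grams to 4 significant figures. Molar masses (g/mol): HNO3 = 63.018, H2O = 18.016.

Pure H2O available = 606.2 g × 0.699 = 423.73 g.
n(H2O) = 423.73 g / 18.016 g/mol = 23.520 mol.
From the equation the H2O:HNO3 mole ratio is 1:2, so n(HNO3) = 23.520 × 2/1 = 47.040 mol.
Mass of HNO3 = 47.040 mol × 63.018 g/mol = 2964.3 g.
Actual mass collected = 2964.3 g × 0.668 = 1980.2 g.

1980 g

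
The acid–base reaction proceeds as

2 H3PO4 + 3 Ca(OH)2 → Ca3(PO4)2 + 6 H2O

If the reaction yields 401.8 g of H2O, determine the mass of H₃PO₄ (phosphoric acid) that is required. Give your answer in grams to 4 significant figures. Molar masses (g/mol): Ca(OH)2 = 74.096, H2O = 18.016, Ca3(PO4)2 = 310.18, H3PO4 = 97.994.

728.5 g

n(H2O) = 401.80 g / 18.016 g/mol = 22.302 mol.
From the equation the H2O:H3PO4 mole ratio is 6:2, so n(H3PO4) = 22.302 × 2/6 = 7.4341 mol.
Mass of H3PO4 = 7.4341 mol × 97.994 g/mol = 728.50 g.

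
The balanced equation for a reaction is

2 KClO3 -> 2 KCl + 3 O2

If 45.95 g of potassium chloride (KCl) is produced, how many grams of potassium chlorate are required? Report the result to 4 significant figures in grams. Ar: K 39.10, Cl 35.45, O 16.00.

M(KCl) = 39.10 + 35.45 = 74.55 g/mol.
M(KClO3) = 39.10 + 35.45 + 3(16.00) = 122.55 g/mol.
n(KCl) = 45.950 g / 74.55 g/mol = 0.61636 mol.
From the equation the KCl:KClO3 mole ratio is 2:2, so n(KClO3) = 0.61636 × 2/2 = 0.61636 mol.
Mass of KClO3 = 0.61636 mol × 122.55 g/mol = 75.536 g.

75.54 g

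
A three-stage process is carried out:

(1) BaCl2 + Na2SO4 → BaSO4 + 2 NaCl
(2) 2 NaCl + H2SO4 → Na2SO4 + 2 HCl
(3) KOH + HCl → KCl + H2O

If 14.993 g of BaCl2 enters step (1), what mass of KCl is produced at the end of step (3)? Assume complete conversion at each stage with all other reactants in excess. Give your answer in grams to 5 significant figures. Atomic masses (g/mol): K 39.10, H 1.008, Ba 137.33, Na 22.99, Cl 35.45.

M(BaCl2) = 137.33 + 2(35.45) = 208.23 g/mol.
M(KCl) = 39.10 + 35.45 = 74.55 g/mol.
n(BaCl2) = 14.993 / 208.23 = 0.0720021 mol.
Reaction (1): BaCl2→NaCl ratio 1:2 ⇒ n(NaCl) = 0.144004 mol.
Reaction (2): NaCl→HCl ratio 2:2 ⇒ n(HCl) = 0.144004 mol.
Reaction (3): HCl→KCl ratio 1:1 ⇒ n(KCl) = 0.144004 mol.
Mass of KCl = 0.144004 × 74.55 = 10.7355 g.

10.736 g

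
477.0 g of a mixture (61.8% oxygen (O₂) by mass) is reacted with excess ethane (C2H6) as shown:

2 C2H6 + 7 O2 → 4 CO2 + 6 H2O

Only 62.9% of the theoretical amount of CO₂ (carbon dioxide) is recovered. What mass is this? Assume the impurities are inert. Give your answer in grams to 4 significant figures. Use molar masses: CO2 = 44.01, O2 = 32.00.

145.7 g

Pure O2 available = 477.0 g × 0.618 = 294.79 g.
n(O2) = 294.79 g / 32.00 g/mol = 9.2121 mol.
From the equation the O2:CO2 mole ratio is 7:4, so n(CO2) = 9.2121 × 4/7 = 5.2640 mol.
Mass of CO2 = 5.2640 mol × 44.01 g/mol = 231.67 g.
Actual mass collected = 231.67 g × 0.629 = 145.72 g.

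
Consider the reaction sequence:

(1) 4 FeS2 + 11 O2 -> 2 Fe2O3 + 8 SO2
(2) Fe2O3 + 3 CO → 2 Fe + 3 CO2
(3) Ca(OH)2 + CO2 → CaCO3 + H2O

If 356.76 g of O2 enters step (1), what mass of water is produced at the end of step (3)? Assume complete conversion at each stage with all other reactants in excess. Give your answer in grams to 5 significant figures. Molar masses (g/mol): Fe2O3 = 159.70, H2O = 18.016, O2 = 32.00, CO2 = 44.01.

n(O2) = 356.76 / 32.00 = 11.1487 mol.
Reaction (1): O2→Fe2O3 ratio 11:2 ⇒ n(Fe2O3) = 2.02705 mol.
Reaction (2): Fe2O3→CO2 ratio 1:3 ⇒ n(CO2) = 6.08114 mol.
Reaction (3): CO2→H2O ratio 1:1 ⇒ n(H2O) = 6.08114 mol.
Mass of H2O = 6.08114 × 18.016 = 109.558 g.

109.56 g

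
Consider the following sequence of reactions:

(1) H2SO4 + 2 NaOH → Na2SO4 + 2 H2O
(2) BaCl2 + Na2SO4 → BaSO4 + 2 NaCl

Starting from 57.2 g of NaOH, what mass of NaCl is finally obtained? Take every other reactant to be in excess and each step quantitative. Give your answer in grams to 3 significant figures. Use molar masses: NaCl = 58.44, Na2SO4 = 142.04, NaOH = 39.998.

n(NaOH) = 57.20 / 39.998 = 1.430 mol.
Step 1 gives a 2:1 ratio of NaOH to Na2SO4, so n(Na2SO4) = 0.7150 mol.
In step 2 the Na2SO4:NaCl ratio is 1:2, so n(NaCl) = 1.430 mol.
Mass of NaCl = 1.430 × 58.44 = 83.57 g.

83.6 g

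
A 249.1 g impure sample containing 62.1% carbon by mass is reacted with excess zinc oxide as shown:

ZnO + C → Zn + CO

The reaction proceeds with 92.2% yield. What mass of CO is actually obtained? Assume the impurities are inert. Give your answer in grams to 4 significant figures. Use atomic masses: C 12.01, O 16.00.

332.6 g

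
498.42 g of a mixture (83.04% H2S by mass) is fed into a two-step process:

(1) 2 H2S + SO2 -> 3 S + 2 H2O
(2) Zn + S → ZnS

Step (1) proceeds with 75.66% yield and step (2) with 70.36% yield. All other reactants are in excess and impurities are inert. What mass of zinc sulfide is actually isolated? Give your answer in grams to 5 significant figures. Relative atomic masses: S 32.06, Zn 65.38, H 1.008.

945.05 g

Pure H2S = 498.42 × 0.8304 = 413.888 g.
M(H2S) = 2(1.008) + 32.06 = 34.076 g/mol.
M(ZnS) = 65.38 + 32.06 = 97.44 g/mol.
n(H2S) = 413.888 / 34.076 = 12.1460 mol.
Step 1 (H2S:S = 2:3): theoretical n(S) = 18.2190 mol; at 75.66% yield, n(S) = 13.7845 mol.
Step 2 (S:ZnS = 1:1): theoretical n(ZnS) = 13.7845 mol, so theoretical mass = 13.7845 × 97.44 = 1343.16 g.
At 70.36% yield, actual mass of ZnS = 1343.16 × 0.7036 = 945.050 g.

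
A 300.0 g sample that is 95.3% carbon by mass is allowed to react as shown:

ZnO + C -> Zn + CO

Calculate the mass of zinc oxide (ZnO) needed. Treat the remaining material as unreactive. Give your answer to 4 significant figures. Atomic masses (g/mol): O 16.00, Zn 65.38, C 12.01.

1937 g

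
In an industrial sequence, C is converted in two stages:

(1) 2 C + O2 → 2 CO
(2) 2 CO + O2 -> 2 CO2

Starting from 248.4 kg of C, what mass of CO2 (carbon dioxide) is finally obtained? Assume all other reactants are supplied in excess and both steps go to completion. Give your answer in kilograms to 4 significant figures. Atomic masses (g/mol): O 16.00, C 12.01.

910.2 kg

M(C) = 12.01 g/mol.
M(CO2) = 12.01 + 2(16.00) = 44.01 g/mol.
248.4 kg = 248400 g.
n(C) = 248400 / 12.01 = 20683 mol.
Step 1 gives a 2:2 ratio of C to CO, so n(CO) = 20683 mol.
In step 2 the CO:CO2 ratio is 2:2, so n(CO2) = 20683 mol.
Mass of CO2 = 20683 × 44.01 = 910250 g = 910.2 kg.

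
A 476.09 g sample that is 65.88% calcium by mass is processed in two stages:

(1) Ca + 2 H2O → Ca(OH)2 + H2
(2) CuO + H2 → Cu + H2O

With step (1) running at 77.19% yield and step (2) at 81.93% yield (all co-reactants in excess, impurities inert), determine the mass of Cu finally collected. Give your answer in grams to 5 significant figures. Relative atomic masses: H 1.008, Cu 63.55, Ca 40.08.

314.51 g

Pure Ca = 476.09 × 0.6588 = 313.648 g.
M(Ca) = 40.08 g/mol.
M(Cu) = 63.55 g/mol.
n(Ca) = 313.648 / 40.08 = 7.82555 mol.
Step 1 (Ca:H2 = 1:1): theoretical n(H2) = 7.82555 mol; at 77.19% yield, n(H2) = 6.04054 mol.
Step 2 (H2:Cu = 1:1): theoretical n(Cu) = 6.04054 mol, so theoretical mass = 6.04054 × 63.55 = 383.877 g.
At 81.93% yield, actual mass of Cu = 383.877 × 0.8193 = 314.510 g.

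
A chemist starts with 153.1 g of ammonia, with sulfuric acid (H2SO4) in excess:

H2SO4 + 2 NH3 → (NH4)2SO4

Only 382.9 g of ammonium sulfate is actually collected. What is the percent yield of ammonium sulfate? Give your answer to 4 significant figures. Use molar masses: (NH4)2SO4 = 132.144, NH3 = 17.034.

n(NH3) = 153.10 g / 17.034 g/mol = 8.9879 mol.
From the equation the NH3:(NH4)2SO4 mole ratio is 2:1, so n((NH4)2SO4) = 8.9879 × 1/2 = 4.4940 mol.
Mass of (NH4)2SO4 = 4.4940 mol × 132.144 g/mol = 593.85 g.
This is the theoretical yield. Percent yield = 382.9 g / 593.85 g × 100% = 64.478%.

64.48 %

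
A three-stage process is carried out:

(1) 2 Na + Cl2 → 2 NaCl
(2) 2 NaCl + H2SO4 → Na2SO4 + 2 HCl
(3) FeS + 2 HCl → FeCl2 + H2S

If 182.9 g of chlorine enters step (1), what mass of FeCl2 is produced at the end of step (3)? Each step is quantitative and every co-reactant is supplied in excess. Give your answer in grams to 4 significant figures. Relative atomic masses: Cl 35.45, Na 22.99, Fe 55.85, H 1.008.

327.0 g

M(Cl2) = 2(35.45) = 70.90 g/mol.
M(FeCl2) = 55.85 + 2(35.45) = 126.75 g/mol.
n(Cl2) = 182.9 / 70.90 = 2.5797 mol.
Reaction (1): Cl2→NaCl ratio 1:2 ⇒ n(NaCl) = 5.1594 mol.
Reaction (2): NaCl→HCl ratio 2:2 ⇒ n(HCl) = 5.1594 mol.
Reaction (3): HCl→FeCl2 ratio 2:1 ⇒ n(FeCl2) = 2.5797 mol.
Mass of FeCl2 = 2.5797 × 126.75 = 326.98 g.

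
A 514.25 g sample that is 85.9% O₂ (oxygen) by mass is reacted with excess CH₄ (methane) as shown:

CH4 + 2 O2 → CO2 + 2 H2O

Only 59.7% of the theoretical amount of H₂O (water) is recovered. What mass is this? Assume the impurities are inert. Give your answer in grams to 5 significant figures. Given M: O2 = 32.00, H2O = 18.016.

148.47 g

Pure O2 available = 514.25 g × 0.859 = 441.741 g.
n(O2) = 441.741 g / 32.00 g/mol = 13.8044 mol.
From the equation the O2:H2O mole ratio is 2:2, so n(H2O) = 13.8044 × 2/2 = 13.8044 mol.
Mass of H2O = 13.8044 mol × 18.016 g/mol = 248.700 g.
Actual mass collected = 248.700 g × 0.597 = 148.474 g.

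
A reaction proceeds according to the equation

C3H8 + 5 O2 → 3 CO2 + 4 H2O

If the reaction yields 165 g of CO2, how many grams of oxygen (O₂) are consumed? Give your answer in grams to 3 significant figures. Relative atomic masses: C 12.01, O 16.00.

M(CO2) = 12.01 + 2(16.00) = 44.01 g/mol.
M(O2) = 2(16.00) = 32.00 g/mol.
n(CO2) = 165.0 g / 44.01 g/mol = 3.749 mol.
From the equation the CO2:O2 mole ratio is 3:5, so n(O2) = 3.749 × 5/3 = 6.249 mol.
Mass of O2 = 6.249 mol × 32.00 g/mol = 200.0 g.

200 g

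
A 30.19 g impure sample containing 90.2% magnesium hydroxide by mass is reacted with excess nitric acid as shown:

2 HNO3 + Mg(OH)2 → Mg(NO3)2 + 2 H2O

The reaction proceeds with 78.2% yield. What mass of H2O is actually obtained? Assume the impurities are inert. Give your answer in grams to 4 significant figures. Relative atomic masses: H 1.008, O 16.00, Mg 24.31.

13.16 g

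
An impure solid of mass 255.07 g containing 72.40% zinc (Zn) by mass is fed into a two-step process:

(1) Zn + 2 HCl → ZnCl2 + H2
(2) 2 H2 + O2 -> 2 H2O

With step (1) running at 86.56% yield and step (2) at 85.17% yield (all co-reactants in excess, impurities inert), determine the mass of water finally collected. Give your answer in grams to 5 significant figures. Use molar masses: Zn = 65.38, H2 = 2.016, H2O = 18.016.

37.516 g

Pure Zn = 255.07 × 0.7240 = 184.671 g.
n(Zn) = 184.671 / 65.38 = 2.82457 mol.
Step 1 (Zn:H2 = 1:1): theoretical n(H2) = 2.82457 mol; at 86.56% yield, n(H2) = 2.44495 mol.
Step 2 (H2:H2O = 2:2): theoretical n(H2O) = 2.44495 mol, so theoretical mass = 2.44495 × 18.016 = 44.0482 g.
At 85.17% yield, actual mass of H2O = 44.0482 × 0.8517 = 37.5159 g.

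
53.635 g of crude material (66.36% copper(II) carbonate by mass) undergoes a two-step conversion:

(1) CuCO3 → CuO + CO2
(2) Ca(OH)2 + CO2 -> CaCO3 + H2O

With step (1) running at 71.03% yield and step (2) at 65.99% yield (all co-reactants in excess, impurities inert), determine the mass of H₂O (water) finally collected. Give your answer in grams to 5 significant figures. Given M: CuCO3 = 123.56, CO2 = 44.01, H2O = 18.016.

Pure CuCO3 = 53.635 × 0.6636 = 35.5922 g.
n(CuCO3) = 35.5922 / 123.56 = 0.288056 mol.
Step 1 (CuCO3:CO2 = 1:1): theoretical n(CO2) = 0.288056 mol; at 71.03% yield, n(CO2) = 0.204606 mol.
Step 2 (CO2:H2O = 1:1): theoretical n(H2O) = 0.204606 mol, so theoretical mass = 0.204606 × 18.016 = 3.68618 g.
At 65.99% yield, actual mass of H2O = 3.68618 × 0.6599 = 2.43251 g.

2.4325 g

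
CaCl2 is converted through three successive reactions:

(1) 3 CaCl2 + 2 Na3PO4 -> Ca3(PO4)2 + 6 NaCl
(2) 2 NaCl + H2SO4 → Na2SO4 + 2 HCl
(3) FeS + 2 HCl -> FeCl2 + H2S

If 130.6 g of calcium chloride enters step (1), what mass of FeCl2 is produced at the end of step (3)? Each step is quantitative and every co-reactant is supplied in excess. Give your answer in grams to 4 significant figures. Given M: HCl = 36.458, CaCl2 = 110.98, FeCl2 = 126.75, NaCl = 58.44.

149.2 g

n(CaCl2) = 130.6 / 110.98 = 1.1768 mol.
Reaction (1): CaCl2→NaCl ratio 3:6 ⇒ n(NaCl) = 2.3536 mol.
Reaction (2): NaCl→HCl ratio 2:2 ⇒ n(HCl) = 2.3536 mol.
Reaction (3): HCl→FeCl2 ratio 2:1 ⇒ n(FeCl2) = 1.1768 mol.
Mass of FeCl2 = 1.1768 × 126.75 = 149.16 g.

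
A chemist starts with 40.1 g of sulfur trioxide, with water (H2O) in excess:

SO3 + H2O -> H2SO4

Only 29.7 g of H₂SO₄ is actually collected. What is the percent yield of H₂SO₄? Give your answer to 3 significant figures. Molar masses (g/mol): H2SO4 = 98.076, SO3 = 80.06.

60.5 %

n(SO3) = 40.10 g / 80.06 g/mol = 0.5009 mol.
From the equation the SO3:H2SO4 mole ratio is 1:1, so n(H2SO4) = 0.5009 × 1/1 = 0.5009 mol.
Mass of H2SO4 = 0.5009 mol × 98.076 g/mol = 49.12 g.
This is the theoretical yield. Percent yield = 29.7 g / 49.12 g × 100% = 60.46%.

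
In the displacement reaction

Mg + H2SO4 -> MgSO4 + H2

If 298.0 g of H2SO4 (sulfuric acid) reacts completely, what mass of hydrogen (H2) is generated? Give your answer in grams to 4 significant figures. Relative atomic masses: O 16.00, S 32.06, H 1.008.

M(H2SO4) = 2(1.008) + 32.06 + 4(16.00) = 98.076 g/mol.
M(H2) = 2(1.008) = 2.016 g/mol.
n(H2SO4) = 298.00 g / 98.076 g/mol = 3.0385 mol.
From the equation the H2SO4:H2 mole ratio is 1:1, so n(H2) = 3.0385 × 1/1 = 3.0385 mol.
Mass of H2 = 3.0385 mol × 2.016 g/mol = 6.1255 g.

6.126 g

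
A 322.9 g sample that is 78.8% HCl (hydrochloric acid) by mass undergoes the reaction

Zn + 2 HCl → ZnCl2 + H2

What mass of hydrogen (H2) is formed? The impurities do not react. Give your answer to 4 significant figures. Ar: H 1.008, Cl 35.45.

7.035 g

Mass of pure HCl = 322.9 g × 0.788 = 254.45 g.
M(HCl) = 1.008 + 35.45 = 36.458 g/mol.
M(H2) = 2(1.008) = 2.016 g/mol.
n(HCl) = 254.45 g / 36.458 g/mol = 6.9791 mol.
From the equation the HCl:H2 mole ratio is 2:1, so n(H2) = 6.9791 × 1/2 = 3.4896 mol.
Mass of H2 = 3.4896 mol × 2.016 g/mol = 7.0350 g.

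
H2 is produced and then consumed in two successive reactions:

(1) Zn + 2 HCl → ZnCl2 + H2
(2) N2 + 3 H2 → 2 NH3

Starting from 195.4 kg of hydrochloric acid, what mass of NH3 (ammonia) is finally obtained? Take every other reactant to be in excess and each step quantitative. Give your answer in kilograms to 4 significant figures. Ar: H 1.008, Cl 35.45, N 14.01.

M(HCl) = 1.008 + 35.45 = 36.458 g/mol.
M(NH3) = 14.01 + 3(1.008) = 17.034 g/mol.
195.4 kg = 195400 g.
n(HCl) = 195400 / 36.458 = 5359.6 mol.
Step 1 gives a 2:1 ratio of HCl to H2, so n(H2) = 2679.8 mol.
In step 2 the H2:NH3 ratio is 3:2, so n(NH3) = 1786.5 mol.
Mass of NH3 = 1786.5 × 17.034 = 30432 g = 30.43 kg.

30.43 kg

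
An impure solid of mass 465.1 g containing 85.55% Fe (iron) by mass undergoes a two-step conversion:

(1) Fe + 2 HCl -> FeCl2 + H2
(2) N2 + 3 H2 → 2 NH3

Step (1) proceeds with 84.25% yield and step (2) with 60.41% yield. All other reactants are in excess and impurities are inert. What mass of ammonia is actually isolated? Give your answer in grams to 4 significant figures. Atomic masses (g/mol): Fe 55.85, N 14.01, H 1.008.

Pure Fe = 465.1 × 0.8555 = 397.89 g.
M(Fe) = 55.85 g/mol.
M(NH3) = 14.01 + 3(1.008) = 17.034 g/mol.
n(Fe) = 397.89 / 55.85 = 7.1243 mol.
Step 1 (Fe:H2 = 1:1): theoretical n(H2) = 7.1243 mol; at 84.25% yield, n(H2) = 6.0022 mol.
Step 2 (H2:NH3 = 3:2): theoretical n(NH3) = 4.0015 mol, so theoretical mass = 4.0015 × 17.034 = 68.161 g.
At 60.41% yield, actual mass of NH3 = 68.161 × 0.6041 = 41.176 g.

41.18 g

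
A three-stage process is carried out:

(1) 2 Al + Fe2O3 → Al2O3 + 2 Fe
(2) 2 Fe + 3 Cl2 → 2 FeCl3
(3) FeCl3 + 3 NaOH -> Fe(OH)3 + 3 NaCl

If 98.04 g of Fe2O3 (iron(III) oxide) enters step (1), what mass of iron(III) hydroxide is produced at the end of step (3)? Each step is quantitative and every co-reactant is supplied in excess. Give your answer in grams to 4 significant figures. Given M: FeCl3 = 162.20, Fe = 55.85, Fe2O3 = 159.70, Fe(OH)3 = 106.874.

131.2 g

n(Fe2O3) = 98.04 / 159.70 = 0.61390 mol.
Reaction (1): Fe2O3→Fe ratio 1:2 ⇒ n(Fe) = 1.2278 mol.
Reaction (2): Fe→FeCl3 ratio 2:2 ⇒ n(FeCl3) = 1.2278 mol.
Reaction (3): FeCl3→Fe(OH)3 ratio 1:1 ⇒ n(Fe(OH)3) = 1.2278 mol.
Mass of Fe(OH)3 = 1.2278 × 106.874 = 131.22 g.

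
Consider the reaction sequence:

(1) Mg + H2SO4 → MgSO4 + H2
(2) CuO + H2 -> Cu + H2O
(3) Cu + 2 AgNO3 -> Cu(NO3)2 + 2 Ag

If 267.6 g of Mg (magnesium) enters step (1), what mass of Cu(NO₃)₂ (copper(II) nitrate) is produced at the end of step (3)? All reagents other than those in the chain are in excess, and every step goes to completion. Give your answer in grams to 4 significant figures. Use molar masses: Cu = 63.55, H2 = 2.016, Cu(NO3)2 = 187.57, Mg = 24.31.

2065 g

n(Mg) = 267.6 / 24.31 = 11.008 mol.
Reaction (1): Mg→H2 ratio 1:1 ⇒ n(H2) = 11.008 mol.
Reaction (2): H2→Cu ratio 1:1 ⇒ n(Cu) = 11.008 mol.
Reaction (3): Cu→Cu(NO3)2 ratio 1:1 ⇒ n(Cu(NO3)2) = 11.008 mol.
Mass of Cu(NO3)2 = 11.008 × 187.57 = 2064.7 g.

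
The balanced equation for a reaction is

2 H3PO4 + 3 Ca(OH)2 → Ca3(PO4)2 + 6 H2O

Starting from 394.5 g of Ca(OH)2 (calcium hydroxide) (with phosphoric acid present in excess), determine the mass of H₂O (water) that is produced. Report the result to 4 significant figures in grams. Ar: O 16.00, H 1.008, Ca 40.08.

191.8 g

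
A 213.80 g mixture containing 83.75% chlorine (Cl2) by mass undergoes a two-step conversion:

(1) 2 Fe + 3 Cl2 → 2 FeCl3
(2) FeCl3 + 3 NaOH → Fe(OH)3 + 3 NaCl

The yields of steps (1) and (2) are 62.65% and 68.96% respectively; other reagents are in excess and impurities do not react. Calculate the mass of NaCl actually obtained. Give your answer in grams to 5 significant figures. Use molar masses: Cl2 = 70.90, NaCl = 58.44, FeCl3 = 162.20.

Pure Cl2 = 213.80 × 0.8375 = 179.058 g.
n(Cl2) = 179.058 / 70.90 = 2.52549 mol.
Step 1 (Cl2:FeCl3 = 3:2): theoretical n(FeCl3) = 1.68366 mol; at 62.65% yield, n(FeCl3) = 1.05481 mol.
Step 2 (FeCl3:NaCl = 1:3): theoretical n(NaCl) = 3.16444 mol, so theoretical mass = 3.16444 × 58.44 = 184.930 g.
At 68.96% yield, actual mass of NaCl = 184.930 × 0.6896 = 127.528 g.

127.53 g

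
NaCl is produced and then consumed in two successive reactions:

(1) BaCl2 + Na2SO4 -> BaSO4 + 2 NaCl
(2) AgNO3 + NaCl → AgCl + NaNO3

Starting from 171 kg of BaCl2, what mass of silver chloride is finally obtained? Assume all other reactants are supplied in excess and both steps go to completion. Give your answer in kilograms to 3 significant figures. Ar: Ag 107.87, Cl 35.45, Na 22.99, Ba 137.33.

M(BaCl2) = 137.33 + 2(35.45) = 208.23 g/mol.
M(AgCl) = 107.87 + 35.45 = 143.32 g/mol.
171 kg = 171000 g.
n(BaCl2) = 171000 / 208.23 = 821.2 mol.
Step 1 gives a 1:2 ratio of BaCl2 to NaCl, so n(NaCl) = 1642 mol.
In step 2 the NaCl:AgCl ratio is 1:1, so n(AgCl) = 1642 mol.
Mass of AgCl = 1642 × 143.32 = 235400 g = 235 kg.

235 kg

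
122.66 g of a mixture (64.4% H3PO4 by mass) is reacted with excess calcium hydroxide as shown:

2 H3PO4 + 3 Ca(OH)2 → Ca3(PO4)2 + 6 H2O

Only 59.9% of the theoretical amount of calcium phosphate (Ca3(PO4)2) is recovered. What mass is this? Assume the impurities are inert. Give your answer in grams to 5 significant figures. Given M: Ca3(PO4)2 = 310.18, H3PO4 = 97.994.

Pure H3PO4 available = 122.66 g × 0.644 = 78.9930 g.
n(H3PO4) = 78.9930 g / 97.994 g/mol = 0.806101 mol.
From the equation the H3PO4:Ca3(PO4)2 mole ratio is 2:1, so n(Ca3(PO4)2) = 0.806101 × 1/2 = 0.403050 mol.
Mass of Ca3(PO4)2 = 0.403050 mol × 310.18 g/mol = 125.018 g.
Actual mass collected = 125.018 g × 0.599 = 74.8859 g.

74.886 g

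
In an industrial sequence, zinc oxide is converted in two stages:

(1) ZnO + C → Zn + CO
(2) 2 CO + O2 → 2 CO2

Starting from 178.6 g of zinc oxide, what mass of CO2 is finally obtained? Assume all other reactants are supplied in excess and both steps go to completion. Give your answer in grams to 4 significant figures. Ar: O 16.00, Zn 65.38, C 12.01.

96.59 g

M(ZnO) = 65.38 + 16.00 = 81.38 g/mol.
M(CO2) = 12.01 + 2(16.00) = 44.01 g/mol.
n(ZnO) = 178.60 / 81.38 = 2.1946 mol.
Step 1 gives a 1:1 ratio of ZnO to CO, so n(CO) = 2.1946 mol.
In step 2 the CO:CO2 ratio is 2:2, so n(CO2) = 2.1946 mol.
Mass of CO2 = 2.1946 × 44.01 = 96.586 g.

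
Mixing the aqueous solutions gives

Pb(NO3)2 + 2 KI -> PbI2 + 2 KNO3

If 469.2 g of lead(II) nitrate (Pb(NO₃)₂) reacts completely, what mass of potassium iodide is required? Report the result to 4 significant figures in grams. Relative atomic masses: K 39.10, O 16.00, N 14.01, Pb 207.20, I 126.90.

470.3 g

M(Pb(NO3)2) = 207.20 + 2(14.01) + 6(16.00) = 331.22 g/mol.
M(KI) = 39.10 + 126.90 = 166.00 g/mol.
n(Pb(NO3)2) = 469.20 g / 331.22 g/mol = 1.4166 mol.
From the equation the Pb(NO3)2:KI mole ratio is 1:2, so n(KI) = 1.4166 × 2/1 = 2.8332 mol.
Mass of KI = 2.8332 mol × 166.00 g/mol = 470.30 g.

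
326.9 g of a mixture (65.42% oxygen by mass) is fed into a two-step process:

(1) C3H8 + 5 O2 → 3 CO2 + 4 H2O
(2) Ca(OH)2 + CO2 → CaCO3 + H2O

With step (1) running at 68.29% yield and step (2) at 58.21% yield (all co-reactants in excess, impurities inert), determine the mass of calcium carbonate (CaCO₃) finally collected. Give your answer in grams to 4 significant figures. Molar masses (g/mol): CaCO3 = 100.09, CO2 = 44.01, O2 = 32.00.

159.5 g

Pure O2 = 326.9 × 0.6542 = 213.86 g.
n(O2) = 213.86 / 32.00 = 6.6831 mol.
Step 1 (O2:CO2 = 5:3): theoretical n(CO2) = 4.0098 mol; at 68.29% yield, n(CO2) = 2.7383 mol.
Step 2 (CO2:CaCO3 = 1:1): theoretical n(CaCO3) = 2.7383 mol, so theoretical mass = 2.7383 × 100.09 = 274.08 g.
At 58.21% yield, actual mass of CaCO3 = 274.08 × 0.5821 = 159.54 g.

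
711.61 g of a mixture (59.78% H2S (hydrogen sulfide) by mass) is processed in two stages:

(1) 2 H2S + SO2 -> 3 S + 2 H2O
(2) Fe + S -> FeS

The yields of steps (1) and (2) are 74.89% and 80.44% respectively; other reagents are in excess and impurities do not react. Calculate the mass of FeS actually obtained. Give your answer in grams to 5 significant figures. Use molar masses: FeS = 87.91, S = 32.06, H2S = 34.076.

991.69 g

Pure H2S = 711.61 × 0.5978 = 425.400 g.
n(H2S) = 425.400 / 34.076 = 12.4839 mol.
Step 1 (H2S:S = 2:3): theoretical n(S) = 18.7258 mol; at 74.89% yield, n(S) = 14.0238 mol.
Step 2 (S:FeS = 1:1): theoretical n(FeS) = 14.0238 mol, so theoretical mass = 14.0238 × 87.91 = 1232.83 g.
At 80.44% yield, actual mass of FeS = 1232.83 × 0.8044 = 991.687 g.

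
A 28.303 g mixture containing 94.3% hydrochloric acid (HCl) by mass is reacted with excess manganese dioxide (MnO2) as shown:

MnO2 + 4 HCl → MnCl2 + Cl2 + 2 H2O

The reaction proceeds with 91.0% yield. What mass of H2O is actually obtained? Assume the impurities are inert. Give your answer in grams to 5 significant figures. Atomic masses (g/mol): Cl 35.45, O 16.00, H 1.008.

6.0010 g

Pure HCl available = 28.303 g × 0.943 = 26.6897 g.
M(HCl) = 1.008 + 35.45 = 36.458 g/mol.
M(H2O) = 2(1.008) + 16.00 = 18.016 g/mol.
n(HCl) = 26.6897 g / 36.458 g/mol = 0.732068 mol.
From the equation the HCl:H2O mole ratio is 4:2, so n(H2O) = 0.732068 × 2/4 = 0.366034 mol.
Mass of H2O = 0.366034 mol × 18.016 g/mol = 6.59447 g.
Actual mass collected = 6.59447 g × 0.910 = 6.00096 g.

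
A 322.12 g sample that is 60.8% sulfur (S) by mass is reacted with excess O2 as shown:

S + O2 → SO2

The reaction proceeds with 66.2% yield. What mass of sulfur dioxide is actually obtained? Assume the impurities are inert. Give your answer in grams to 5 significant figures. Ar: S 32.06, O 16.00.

Pure S available = 322.12 g × 0.608 = 195.849 g.
M(S) = 32.06 g/mol.
M(SO2) = 32.06 + 2(16.00) = 64.06 g/mol.
n(S) = 195.849 g / 32.06 g/mol = 6.10883 mol.
From the equation the S:SO2 mole ratio is 1:1, so n(SO2) = 6.10883 × 1/1 = 6.10883 mol.
Mass of SO2 = 6.10883 mol × 64.06 g/mol = 391.331 g.
Actual mass collected = 391.331 g × 0.662 = 259.061 g.

259.06 g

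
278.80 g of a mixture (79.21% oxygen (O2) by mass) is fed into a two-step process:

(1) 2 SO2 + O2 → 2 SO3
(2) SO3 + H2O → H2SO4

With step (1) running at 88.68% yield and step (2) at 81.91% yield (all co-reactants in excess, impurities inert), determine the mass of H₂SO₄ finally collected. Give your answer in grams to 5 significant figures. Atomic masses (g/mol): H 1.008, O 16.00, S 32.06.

Pure O2 = 278.80 × 0.7921 = 220.837 g.
M(O2) = 2(16.00) = 32.00 g/mol.
M(H2SO4) = 2(1.008) + 32.06 + 4(16.00) = 98.076 g/mol.
n(O2) = 220.837 / 32.00 = 6.90117 mol.
Step 1 (O2:SO3 = 1:2): theoretical n(SO3) = 13.8023 mol; at 88.68% yield, n(SO3) = 12.2399 mol.
Step 2 (SO3:H2SO4 = 1:1): theoretical n(H2SO4) = 12.2399 mol, so theoretical mass = 12.2399 × 98.076 = 1200.44 g.
At 81.91% yield, actual mass of H2SO4 = 1200.44 × 0.8191 = 983.282 g.

983.28 g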